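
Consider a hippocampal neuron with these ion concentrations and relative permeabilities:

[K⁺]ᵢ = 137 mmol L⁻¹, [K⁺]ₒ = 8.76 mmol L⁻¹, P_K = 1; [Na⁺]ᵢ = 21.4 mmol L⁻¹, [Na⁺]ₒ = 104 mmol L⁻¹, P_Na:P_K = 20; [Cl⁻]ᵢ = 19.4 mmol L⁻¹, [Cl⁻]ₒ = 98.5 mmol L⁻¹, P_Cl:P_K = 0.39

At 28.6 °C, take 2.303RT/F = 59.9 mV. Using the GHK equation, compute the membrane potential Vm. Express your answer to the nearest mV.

32 mV

Vm = 59.9 · log₁₀[(Σ P·[cation]ₒ + Σ P·[anion]ᵢ) / (Σ P·[cation]ᵢ + Σ P·[anion]ₒ)]
Numerator = 1×8.76 + 20×104 + 0.39×19.4 = 2096
Denominator = 1×137 + 20×21.4 + 0.39×98.5 = 603.4
Vm = 59.9 · log₁₀(3.4741) = 59.9 × (0.5408) = 32.40 mV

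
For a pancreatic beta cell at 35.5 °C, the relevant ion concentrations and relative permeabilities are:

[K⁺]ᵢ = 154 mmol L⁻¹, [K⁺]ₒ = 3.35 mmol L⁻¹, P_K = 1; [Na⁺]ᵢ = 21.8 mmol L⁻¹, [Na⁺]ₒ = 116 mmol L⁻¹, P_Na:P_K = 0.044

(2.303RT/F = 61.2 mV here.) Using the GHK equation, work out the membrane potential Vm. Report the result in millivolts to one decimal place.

-77.3 mV

Vm = 61.2 · log₁₀[(Σ P·[cation]ₒ + Σ P·[anion]ᵢ) / (Σ P·[cation]ᵢ + Σ P·[anion]ₒ)]
Numerator = 1×3.35 + 0.044×116 = 8.454
Denominator = 1×154 + 0.044×21.8 = 155
Vm = 61.2 · log₁₀(0.054556) = 61.2 × (-1.2632) = -77.31 mV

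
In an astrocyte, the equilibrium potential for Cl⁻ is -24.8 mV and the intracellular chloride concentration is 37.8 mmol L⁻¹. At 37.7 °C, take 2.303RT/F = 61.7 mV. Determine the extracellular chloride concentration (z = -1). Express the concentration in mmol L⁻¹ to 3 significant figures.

Nernst: E = (61.7/-1) · log₁₀([out]/[in]), so log₁₀([out]/[in]) = -24.8 × -1 / 61.7 = 0.4019.
[out]/[in] = 10^(0.4019) = 2.523.
[out] = 2.523 × 37.8 = 95.38 mmol L⁻¹.

95.4 mmol L⁻¹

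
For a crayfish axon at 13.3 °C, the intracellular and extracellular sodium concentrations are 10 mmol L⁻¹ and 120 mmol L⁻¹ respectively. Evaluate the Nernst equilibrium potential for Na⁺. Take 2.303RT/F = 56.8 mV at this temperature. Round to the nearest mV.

E = (56.8/z) · log₁₀([Na⁺]_out/[Na⁺]_in) with z = +1.
= (56.8/1) · log₁₀(120/10) = 56.80 · log₁₀(12)
= 56.80 · (1.0792) = 61.30 mV

61 mV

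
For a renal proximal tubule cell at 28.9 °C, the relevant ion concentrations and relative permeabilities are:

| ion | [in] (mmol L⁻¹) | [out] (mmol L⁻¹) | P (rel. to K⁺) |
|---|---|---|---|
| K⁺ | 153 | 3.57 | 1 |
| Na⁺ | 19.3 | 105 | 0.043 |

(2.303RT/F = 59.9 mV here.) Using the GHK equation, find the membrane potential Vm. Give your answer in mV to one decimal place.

-76.6 mV

Vm = 59.9 · log₁₀[(Σ P·[cation]ₒ + Σ P·[anion]ᵢ) / (Σ P·[cation]ᵢ + Σ P·[anion]ₒ)]
Numerator = 1×3.57 + 0.043×105 = 8.085
Denominator = 1×153 + 0.043×19.3 = 153.8
Vm = 59.9 · log₁₀(0.052558) = 59.9 × (-1.2794) = -76.63 mV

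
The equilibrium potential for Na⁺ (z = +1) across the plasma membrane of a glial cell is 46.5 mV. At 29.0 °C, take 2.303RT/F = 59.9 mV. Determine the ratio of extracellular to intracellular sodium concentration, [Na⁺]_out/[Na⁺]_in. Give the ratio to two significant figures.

log₁₀([out]/[in]) = E·z/(59.9) = 46.5 × 1 / 59.9 = 0.7763
[out]/[in] = 10^(0.7763) = 5.974

6.0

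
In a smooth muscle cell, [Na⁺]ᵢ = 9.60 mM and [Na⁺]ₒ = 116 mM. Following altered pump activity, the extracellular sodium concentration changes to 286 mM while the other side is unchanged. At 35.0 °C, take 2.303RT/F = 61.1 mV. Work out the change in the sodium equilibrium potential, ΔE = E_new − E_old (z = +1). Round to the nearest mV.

24 mV

E_old = (61.1/1)·log₁₀(116/9.60) = 66.12 mV
E_new = (61.1/1)·log₁₀(286/9.60) = 90.07 mV
ΔE = 90.07 − (66.12) = 23.95 mV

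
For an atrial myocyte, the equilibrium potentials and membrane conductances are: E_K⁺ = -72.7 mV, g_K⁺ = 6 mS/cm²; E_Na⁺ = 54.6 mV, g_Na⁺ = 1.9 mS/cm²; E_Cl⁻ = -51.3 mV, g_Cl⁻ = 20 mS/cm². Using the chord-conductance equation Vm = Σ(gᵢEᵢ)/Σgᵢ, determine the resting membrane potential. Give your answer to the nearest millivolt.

-49 mV

Σ gᵢEᵢ = 6·(-72.7) + 1.9·(54.6) + 20·(-51.3) = -1358.46
Σ gᵢ = 6 + 1.9 + 20 = 27.9
Vm = -1358.46 / 27.9 = -48.69 mV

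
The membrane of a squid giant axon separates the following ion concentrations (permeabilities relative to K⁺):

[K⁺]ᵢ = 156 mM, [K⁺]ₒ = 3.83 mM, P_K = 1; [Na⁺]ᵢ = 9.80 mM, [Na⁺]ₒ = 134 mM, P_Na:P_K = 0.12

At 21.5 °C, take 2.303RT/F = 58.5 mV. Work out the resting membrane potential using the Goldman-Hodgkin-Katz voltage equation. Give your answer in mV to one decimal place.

Vm = 58.5 · log₁₀[(Σ P·[cation]ₒ + Σ P·[anion]ᵢ) / (Σ P·[cation]ᵢ + Σ P·[anion]ₒ)]
Numerator = 1×3.83 + 0.12×134 = 19.91
Denominator = 1×156 + 0.12×9.80 = 157.2
Vm = 58.5 · log₁₀(0.12667) = 58.5 × (-0.8973) = -52.49 mV

-52.5 mV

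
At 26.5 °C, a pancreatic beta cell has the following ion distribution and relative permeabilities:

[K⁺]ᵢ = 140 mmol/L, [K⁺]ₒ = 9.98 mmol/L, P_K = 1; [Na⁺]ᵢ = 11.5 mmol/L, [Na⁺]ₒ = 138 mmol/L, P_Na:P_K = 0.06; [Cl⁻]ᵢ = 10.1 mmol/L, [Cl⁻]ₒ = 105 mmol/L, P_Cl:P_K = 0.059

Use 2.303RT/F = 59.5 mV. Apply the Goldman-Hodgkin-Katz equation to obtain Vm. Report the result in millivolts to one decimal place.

Vm = 59.5 · log₁₀[(Σ P·[cation]ₒ + Σ P·[anion]ᵢ) / (Σ P·[cation]ᵢ + Σ P·[anion]ₒ)]
Numerator = 1×9.98 + 0.06×138 + 0.059×10.1 = 18.86
Denominator = 1×140 + 0.06×11.5 + 0.059×105 = 146.9
Vm = 59.5 · log₁₀(0.12837) = 59.5 × (-0.8915) = -53.05 mV

-53.0 mV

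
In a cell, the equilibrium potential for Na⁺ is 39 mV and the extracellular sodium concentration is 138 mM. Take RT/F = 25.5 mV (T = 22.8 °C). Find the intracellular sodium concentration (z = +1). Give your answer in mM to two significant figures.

Nernst: E = (25.5/1) · ln([out]/[in]), so ln([out]/[in]) = 39.0 × 1 / 25.5 = 1.5294.
[out]/[in] = e^(1.5294) = 4.615.
[in] = 138 / 4.615 = 29.9 mM.

30 mM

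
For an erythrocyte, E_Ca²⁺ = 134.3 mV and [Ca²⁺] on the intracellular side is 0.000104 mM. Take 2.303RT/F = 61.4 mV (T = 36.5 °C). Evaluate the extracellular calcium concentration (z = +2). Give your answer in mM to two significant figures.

2.5 mM

Nernst: E = (61.4/2) · log₁₀([out]/[in]), so log₁₀([out]/[in]) = 134.3 × 2 / 61.4 = 4.3746.
[out]/[in] = 10^(4.3746) = 2.369e+04.
[out] = 2.369e+04 × 0.000104 = 2.464 mM.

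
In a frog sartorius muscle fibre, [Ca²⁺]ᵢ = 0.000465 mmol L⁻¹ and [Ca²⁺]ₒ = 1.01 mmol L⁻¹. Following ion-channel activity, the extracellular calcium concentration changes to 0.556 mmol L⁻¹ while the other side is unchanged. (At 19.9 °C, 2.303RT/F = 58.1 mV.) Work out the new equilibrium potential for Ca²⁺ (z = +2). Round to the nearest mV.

After the shift: [Ca²⁺]_out = 0.556, [Ca²⁺]_in = 0.000465 mmol L⁻¹.
E_new = (58.1/2)·log₁₀(0.556/0.000465) = 29.05 · (3.0776) = 89.40 mV

89 mV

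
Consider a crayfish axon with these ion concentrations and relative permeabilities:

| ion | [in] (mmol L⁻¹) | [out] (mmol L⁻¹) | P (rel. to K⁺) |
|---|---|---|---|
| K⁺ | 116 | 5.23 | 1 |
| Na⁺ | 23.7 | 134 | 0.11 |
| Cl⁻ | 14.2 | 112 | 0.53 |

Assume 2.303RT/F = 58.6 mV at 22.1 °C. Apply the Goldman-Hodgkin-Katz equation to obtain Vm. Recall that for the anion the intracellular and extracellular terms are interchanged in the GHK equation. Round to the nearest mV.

Vm = 58.6 · log₁₀[(Σ P·[cation]ₒ + Σ P·[anion]ᵢ) / (Σ P·[cation]ᵢ + Σ P·[anion]ₒ)]
Numerator = 1×5.23 + 0.11×134 + 0.53×14.2 = 27.5
Denominator = 1×116 + 0.11×23.7 + 0.53×112 = 178
Vm = 58.6 · log₁₀(0.1545) = 58.6 × (-0.8111) = -47.53 mV

-48 mV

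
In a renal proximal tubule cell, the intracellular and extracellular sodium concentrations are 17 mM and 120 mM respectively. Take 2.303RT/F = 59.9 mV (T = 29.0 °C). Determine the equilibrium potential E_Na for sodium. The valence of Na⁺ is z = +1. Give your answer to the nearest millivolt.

E = (59.9/z) · log₁₀([Na⁺]_out/[Na⁺]_in) with z = +1.
= (59.9/1) · log₁₀(120/17) = 59.90 · log₁₀(7.059)
= 59.90 · (0.8487) = 50.84 mV

51 mV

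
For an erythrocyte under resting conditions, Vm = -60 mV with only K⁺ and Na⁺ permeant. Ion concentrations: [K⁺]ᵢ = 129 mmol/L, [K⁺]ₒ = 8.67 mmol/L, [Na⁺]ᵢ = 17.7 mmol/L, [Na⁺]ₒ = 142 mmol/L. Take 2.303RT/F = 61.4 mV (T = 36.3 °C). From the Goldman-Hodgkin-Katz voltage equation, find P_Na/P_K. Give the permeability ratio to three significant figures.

0.0351

Let α = P_Na/P_K. GHK: Vm = 61.4·log₁₀[(Kₒ + α·Naₒ)/(Kᵢ + α·Naᵢ)].
10^(Vm/61.4) = 10^(-60.0/61.4) = 0.10539
So 0.10539·(Kᵢ + α·Naᵢ) = Kₒ + α·Naₒ → α = (0.10539·129.0 − 8.67) / (142.0 − 0.10539·17.7)
α = (13.6 − 8.67) / (142.0 − 1.865) = 4.925/140.1 = 0.03515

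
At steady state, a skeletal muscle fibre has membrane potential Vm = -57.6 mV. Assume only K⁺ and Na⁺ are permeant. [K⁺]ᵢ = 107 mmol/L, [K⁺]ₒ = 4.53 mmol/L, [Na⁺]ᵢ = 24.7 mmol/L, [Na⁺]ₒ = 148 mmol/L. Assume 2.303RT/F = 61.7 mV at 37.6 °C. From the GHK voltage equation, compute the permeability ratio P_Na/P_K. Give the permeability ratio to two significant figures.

0.055

Let α = P_Na/P_K. GHK: Vm = 61.7·log₁₀[(Kₒ + α·Naₒ)/(Kᵢ + α·Naᵢ)].
10^(Vm/61.7) = 10^(-57.6/61.7) = 0.11653
So 0.11653·(Kᵢ + α·Naᵢ) = Kₒ + α·Naₒ → α = (0.11653·107.0 − 4.53) / (148.0 − 0.11653·24.7)
α = (12.47 − 4.53) / (148.0 − 2.878) = 7.939/145.1 = 0.05471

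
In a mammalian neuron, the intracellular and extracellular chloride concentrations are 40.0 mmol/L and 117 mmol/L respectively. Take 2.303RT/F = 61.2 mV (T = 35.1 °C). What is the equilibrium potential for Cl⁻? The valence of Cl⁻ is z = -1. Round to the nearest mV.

-29 mV

E = (61.2/z) · log₁₀([Cl⁻]_out/[Cl⁻]_in) with z = -1.
For an anion, dividing by z = -1 reverses the sign.
= (61.2/-1) · log₁₀(117/40.0) = -61.20 · log₁₀(2.925)
= -61.20 · (0.4661) = -28.53 mV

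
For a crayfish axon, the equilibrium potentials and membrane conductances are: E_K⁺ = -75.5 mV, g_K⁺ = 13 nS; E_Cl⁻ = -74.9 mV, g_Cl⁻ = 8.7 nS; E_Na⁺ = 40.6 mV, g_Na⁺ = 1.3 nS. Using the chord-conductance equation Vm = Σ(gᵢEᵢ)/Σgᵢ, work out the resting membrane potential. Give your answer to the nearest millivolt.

-69 mV

Σ gᵢEᵢ = 13·(-75.5) + 8.7·(-74.9) + 1.3·(40.6) = -1580.35
Σ gᵢ = 13 + 8.7 + 1.3 = 23
Vm = -1580.35 / 23 = -68.71 mV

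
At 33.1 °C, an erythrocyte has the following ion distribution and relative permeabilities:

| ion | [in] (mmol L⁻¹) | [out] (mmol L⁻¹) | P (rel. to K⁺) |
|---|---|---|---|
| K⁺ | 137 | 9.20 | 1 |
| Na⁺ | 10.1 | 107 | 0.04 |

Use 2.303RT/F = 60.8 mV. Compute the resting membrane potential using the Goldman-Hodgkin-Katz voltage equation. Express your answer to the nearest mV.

Vm = 60.8 · log₁₀[(Σ P·[cation]ₒ + Σ P·[anion]ᵢ) / (Σ P·[cation]ᵢ + Σ P·[anion]ₒ)]
Numerator = 1×9.20 + 0.04×107 = 13.48
Denominator = 1×137 + 0.04×10.1 = 137.4
Vm = 60.8 · log₁₀(0.098105) = 60.8 × (-1.0083) = -61.31 mV

-61 mV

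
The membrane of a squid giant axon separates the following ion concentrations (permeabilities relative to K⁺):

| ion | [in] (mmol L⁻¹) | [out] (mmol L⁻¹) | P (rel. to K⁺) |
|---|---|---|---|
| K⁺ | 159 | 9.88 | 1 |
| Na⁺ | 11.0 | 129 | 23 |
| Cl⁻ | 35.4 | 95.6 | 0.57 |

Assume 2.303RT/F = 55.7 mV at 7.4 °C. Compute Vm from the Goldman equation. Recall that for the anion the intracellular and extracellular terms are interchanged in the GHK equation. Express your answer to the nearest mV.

45 mV

Vm = 55.7 · log₁₀[(Σ P·[cation]ₒ + Σ P·[anion]ᵢ) / (Σ P·[cation]ᵢ + Σ P·[anion]ₒ)]
Numerator = 1×9.88 + 23×129 + 0.57×35.4 = 2997
Denominator = 1×159 + 23×11.0 + 0.57×95.6 = 466.5
Vm = 55.7 · log₁₀(6.4247) = 55.7 × (0.8079) = 45.00 mV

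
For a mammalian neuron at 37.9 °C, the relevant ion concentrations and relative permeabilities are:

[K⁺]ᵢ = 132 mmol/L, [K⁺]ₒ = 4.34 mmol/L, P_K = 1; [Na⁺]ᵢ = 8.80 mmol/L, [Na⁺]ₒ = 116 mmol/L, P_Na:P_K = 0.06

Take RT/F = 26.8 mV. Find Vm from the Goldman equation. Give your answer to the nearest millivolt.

Vm = 26.8 · ln[(Σ P·[cation]ₒ + Σ P·[anion]ᵢ) / (Σ P·[cation]ᵢ + Σ P·[anion]ₒ)]
Numerator = 1×4.34 + 0.06×116 = 11.3
Denominator = 1×132 + 0.06×8.80 = 132.5
Vm = 26.8 · ln(0.085265) = 26.8 × (-2.4620) = -65.98 mV

-66 mV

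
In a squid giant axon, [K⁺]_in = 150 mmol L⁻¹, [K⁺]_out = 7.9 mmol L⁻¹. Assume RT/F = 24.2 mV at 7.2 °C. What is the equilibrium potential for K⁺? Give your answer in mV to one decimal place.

-71.2 mV

E = (24.2/z) · ln([K⁺]_out/[K⁺]_in) with z = +1.
= (24.2/1) · ln(7.9/150) = 24.20 · ln(0.05267)
= 24.20 · (-2.9438) = -71.24 mV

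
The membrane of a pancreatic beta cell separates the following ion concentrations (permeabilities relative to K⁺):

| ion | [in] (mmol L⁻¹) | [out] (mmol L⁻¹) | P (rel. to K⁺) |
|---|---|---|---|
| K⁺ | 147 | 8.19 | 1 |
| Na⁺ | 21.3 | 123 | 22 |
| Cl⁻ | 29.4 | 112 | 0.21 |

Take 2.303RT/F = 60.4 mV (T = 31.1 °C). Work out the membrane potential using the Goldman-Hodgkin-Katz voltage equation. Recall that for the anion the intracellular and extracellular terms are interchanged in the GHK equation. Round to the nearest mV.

38 mV

Vm = 60.4 · log₁₀[(Σ P·[cation]ₒ + Σ P·[anion]ᵢ) / (Σ P·[cation]ᵢ + Σ P·[anion]ₒ)]
Numerator = 1×8.19 + 22×123 + 0.21×29.4 = 2720
Denominator = 1×147 + 22×21.3 + 0.21×112 = 639.1
Vm = 60.4 · log₁₀(4.2564) = 60.4 × (0.6290) = 37.99 mV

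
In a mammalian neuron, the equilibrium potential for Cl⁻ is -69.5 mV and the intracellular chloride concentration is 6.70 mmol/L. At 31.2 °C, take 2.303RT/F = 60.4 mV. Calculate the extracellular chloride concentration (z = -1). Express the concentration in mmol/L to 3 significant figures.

Nernst: E = (60.4/-1) · log₁₀([out]/[in]), so log₁₀([out]/[in]) = -69.5 × -1 / 60.4 = 1.1507.
[out]/[in] = 10^(1.1507) = 14.15.
[out] = 14.15 × 6.70 = 94.78 mmol/L.

94.8 mmol/L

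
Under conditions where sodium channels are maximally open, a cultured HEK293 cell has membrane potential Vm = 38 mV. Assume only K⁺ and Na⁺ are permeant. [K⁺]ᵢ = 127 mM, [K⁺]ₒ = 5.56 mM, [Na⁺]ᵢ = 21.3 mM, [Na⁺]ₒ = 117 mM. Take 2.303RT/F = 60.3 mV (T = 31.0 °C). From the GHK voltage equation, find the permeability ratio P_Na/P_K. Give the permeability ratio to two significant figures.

21

Let α = P_Na/P_K. GHK: Vm = 60.3·log₁₀[(Kₒ + α·Naₒ)/(Kᵢ + α·Naᵢ)].
10^(Vm/60.3) = 10^(38.0/60.3) = 4.2676
So 4.2676·(Kᵢ + α·Naᵢ) = Kₒ + α·Naₒ → α = (4.2676·127.0 − 5.56) / (117.0 − 4.2676·21.3)
α = (542 − 5.56) / (117.0 − 90.9) = 536.4/26.1 = 20.55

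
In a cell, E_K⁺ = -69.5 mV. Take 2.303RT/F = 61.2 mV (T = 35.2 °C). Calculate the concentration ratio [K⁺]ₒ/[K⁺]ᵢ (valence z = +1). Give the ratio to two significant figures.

0.073

log₁₀([out]/[in]) = E·z/(61.2) = -69.5 × 1 / 61.2 = -1.1356
[out]/[in] = 10^(-1.1356) = 0.07318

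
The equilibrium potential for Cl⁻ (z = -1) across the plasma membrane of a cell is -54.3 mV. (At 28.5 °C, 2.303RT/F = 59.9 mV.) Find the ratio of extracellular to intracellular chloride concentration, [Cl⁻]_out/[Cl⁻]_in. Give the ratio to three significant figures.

8.06

log₁₀([out]/[in]) = E·z/(59.9) = -54.3 × -1 / 59.9 = 0.9065
[out]/[in] = 10^(0.9065) = 8.063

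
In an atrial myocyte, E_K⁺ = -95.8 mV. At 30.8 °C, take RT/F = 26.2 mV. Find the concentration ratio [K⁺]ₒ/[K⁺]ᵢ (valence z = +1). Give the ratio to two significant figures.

0.026

ln([out]/[in]) = E·z/(26.2) = -95.8 × 1 / 26.2 = -3.6565
[out]/[in] = e^(-3.6565) = 0.02582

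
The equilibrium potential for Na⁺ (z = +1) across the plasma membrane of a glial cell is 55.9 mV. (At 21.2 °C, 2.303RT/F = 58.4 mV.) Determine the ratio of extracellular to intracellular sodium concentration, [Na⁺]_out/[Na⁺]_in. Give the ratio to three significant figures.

9.06

log₁₀([out]/[in]) = E·z/(58.4) = 55.9 × 1 / 58.4 = 0.9572
[out]/[in] = 10^(0.9572) = 9.061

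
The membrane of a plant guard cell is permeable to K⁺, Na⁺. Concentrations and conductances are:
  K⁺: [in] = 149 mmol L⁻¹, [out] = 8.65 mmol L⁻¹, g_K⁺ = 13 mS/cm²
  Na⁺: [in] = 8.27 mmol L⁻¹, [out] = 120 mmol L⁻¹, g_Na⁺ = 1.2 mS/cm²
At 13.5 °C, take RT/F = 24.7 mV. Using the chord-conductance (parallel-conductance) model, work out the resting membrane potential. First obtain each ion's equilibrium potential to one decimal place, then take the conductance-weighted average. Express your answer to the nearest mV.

E_K⁺ = (24.7/1)·ln(8.65/149) = -70.3 mV
E_Na⁺ = (24.7/1)·ln(120/8.27) = 66.1 mV
Vm = (Σ gᵢEᵢ)/(Σ gᵢ) = (13·-70.3 + 1.2·66.1) / (13 + 1.2)
= -834.58 / 14.2 = -58.77 mV

-59 mV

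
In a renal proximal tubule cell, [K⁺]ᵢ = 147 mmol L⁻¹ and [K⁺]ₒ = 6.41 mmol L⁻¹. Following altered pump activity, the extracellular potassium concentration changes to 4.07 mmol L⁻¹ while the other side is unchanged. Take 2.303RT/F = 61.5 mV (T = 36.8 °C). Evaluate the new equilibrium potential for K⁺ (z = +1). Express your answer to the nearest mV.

After the shift: [K⁺]_out = 4.07, [K⁺]_in = 147 mmol L⁻¹.
E_new = (61.5/1)·log₁₀(4.07/147) = 61.50 · (-1.5577) = -95.80 mV

-96 mV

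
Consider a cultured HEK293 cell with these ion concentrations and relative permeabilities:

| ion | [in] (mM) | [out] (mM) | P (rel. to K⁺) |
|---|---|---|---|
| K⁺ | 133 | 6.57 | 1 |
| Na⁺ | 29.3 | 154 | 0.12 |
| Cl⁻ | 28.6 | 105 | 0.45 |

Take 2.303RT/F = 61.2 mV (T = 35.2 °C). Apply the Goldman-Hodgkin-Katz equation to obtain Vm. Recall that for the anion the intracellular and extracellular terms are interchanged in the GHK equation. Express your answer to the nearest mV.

-42 mV

Vm = 61.2 · log₁₀[(Σ P·[cation]ₒ + Σ P·[anion]ᵢ) / (Σ P·[cation]ᵢ + Σ P·[anion]ₒ)]
Numerator = 1×6.57 + 0.12×154 + 0.45×28.6 = 37.92
Denominator = 1×133 + 0.12×29.3 + 0.45×105 = 183.8
Vm = 61.2 · log₁₀(0.20635) = 61.2 × (-0.6854) = -41.95 mV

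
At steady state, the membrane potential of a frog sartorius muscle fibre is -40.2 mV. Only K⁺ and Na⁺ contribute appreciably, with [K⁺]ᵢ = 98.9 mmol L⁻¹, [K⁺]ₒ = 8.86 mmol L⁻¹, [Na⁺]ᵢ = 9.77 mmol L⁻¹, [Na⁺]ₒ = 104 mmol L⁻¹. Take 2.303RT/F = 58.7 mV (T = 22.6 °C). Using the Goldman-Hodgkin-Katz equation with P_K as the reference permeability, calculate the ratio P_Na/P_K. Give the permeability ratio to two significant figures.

Let α = P_Na/P_K. GHK: Vm = 58.7·log₁₀[(Kₒ + α·Naₒ)/(Kᵢ + α·Naᵢ)].
10^(Vm/58.7) = 10^(-40.2/58.7) = 0.20661
So 0.20661·(Kᵢ + α·Naᵢ) = Kₒ + α·Naₒ → α = (0.20661·98.9 − 8.86) / (104.0 − 0.20661·9.77)
α = (20.43 − 8.86) / (104.0 − 2.019) = 11.57/102 = 0.1135

0.11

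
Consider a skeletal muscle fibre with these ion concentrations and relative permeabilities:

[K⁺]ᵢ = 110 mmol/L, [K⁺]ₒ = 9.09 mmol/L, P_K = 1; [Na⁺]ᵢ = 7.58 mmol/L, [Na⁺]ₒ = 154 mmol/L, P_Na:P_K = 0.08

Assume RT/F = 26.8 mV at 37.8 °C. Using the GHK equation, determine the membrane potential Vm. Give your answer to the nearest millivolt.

-44 mV

Vm = 26.8 · ln[(Σ P·[cation]ₒ + Σ P·[anion]ᵢ) / (Σ P·[cation]ᵢ + Σ P·[anion]ₒ)]
Numerator = 1×9.09 + 0.08×154 = 21.41
Denominator = 1×110 + 0.08×7.58 = 110.6
Vm = 26.8 · ln(0.19357) = 26.8 × (-1.6421) = -44.01 mV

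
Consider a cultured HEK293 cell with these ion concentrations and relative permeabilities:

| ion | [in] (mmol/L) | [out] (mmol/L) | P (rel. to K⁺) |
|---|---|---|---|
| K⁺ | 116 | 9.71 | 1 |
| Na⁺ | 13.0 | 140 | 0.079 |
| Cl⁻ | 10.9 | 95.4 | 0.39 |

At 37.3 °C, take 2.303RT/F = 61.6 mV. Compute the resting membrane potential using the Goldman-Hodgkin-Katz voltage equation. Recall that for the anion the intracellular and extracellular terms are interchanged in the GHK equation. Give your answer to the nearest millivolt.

Vm = 61.6 · log₁₀[(Σ P·[cation]ₒ + Σ P·[anion]ᵢ) / (Σ P·[cation]ᵢ + Σ P·[anion]ₒ)]
Numerator = 1×9.71 + 0.079×140 + 0.39×10.9 = 25.02
Denominator = 1×116 + 0.079×13.0 + 0.39×95.4 = 154.2
Vm = 61.6 · log₁₀(0.16223) = 61.6 × (-0.7899) = -48.66 mV

-49 mV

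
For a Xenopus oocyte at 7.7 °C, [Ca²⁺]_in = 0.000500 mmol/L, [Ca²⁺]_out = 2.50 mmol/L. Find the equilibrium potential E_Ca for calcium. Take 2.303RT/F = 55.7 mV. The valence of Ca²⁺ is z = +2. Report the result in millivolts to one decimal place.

103.0 mV

E = (55.7/z) · log₁₀([Ca²⁺]_out/[Ca²⁺]_in) with z = +2.
= (55.7/2) · log₁₀(2.50/0.000500) = 27.85 · log₁₀(5000)
= 27.85 · (3.6990) = 103.02 mV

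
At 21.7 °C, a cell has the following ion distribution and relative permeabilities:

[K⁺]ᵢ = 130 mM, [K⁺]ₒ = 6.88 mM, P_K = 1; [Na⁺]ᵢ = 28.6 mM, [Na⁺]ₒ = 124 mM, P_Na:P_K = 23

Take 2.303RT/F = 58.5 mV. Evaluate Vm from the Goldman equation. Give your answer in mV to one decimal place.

Vm = 58.5 · log₁₀[(Σ P·[cation]ₒ + Σ P·[anion]ᵢ) / (Σ P·[cation]ᵢ + Σ P·[anion]ₒ)]
Numerator = 1×6.88 + 23×124 = 2859
Denominator = 1×130 + 23×28.6 = 787.8
Vm = 58.5 · log₁₀(3.6289) = 58.5 × (0.5598) = 32.75 mV

32.7 mV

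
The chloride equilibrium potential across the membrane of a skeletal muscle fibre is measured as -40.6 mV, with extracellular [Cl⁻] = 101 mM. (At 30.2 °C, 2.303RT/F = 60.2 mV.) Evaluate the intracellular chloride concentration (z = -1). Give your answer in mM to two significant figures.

21 mM

Nernst: E = (60.2/-1) · log₁₀([out]/[in]), so log₁₀([out]/[in]) = -40.6 × -1 / 60.2 = 0.6744.
[out]/[in] = 10^(0.6744) = 4.725.
[in] = 101 / 4.725 = 21.37 mM.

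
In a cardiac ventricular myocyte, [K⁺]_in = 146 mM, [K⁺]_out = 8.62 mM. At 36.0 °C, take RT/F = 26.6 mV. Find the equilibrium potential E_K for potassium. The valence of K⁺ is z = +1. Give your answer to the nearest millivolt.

E = (26.6/z) · ln([K⁺]_out/[K⁺]_in) with z = +1.
= (26.6/1) · ln(8.62/146) = 26.60 · ln(0.05904)
= 26.60 · (-2.8295) = -75.27 mV

-75 mV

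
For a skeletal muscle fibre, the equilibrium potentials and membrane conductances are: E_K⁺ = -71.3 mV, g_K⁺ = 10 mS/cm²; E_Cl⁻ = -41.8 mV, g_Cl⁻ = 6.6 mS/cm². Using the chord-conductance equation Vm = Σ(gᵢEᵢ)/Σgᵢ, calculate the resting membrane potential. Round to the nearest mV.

Σ gᵢEᵢ = 10·(-71.3) + 6.6·(-41.8) = -988.88
Σ gᵢ = 10 + 6.6 = 16.6
Vm = -988.88 / 16.6 = -59.57 mV

-60 mV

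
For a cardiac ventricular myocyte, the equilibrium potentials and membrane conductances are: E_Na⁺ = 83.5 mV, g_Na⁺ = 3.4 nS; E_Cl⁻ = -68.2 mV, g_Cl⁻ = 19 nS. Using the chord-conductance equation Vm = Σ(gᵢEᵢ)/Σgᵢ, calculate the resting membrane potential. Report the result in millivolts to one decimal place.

Σ gᵢEᵢ = 3.4·(83.5) + 19·(-68.2) = -1011.90
Σ gᵢ = 3.4 + 19 = 22.4
Vm = -1011.90 / 22.4 = -45.17 mV

-45.2 mV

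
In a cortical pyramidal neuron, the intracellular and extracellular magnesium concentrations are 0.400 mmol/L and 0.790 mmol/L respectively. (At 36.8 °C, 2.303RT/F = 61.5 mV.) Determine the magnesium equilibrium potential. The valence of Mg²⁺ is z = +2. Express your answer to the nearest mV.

9 mV

E = (61.5/z) · log₁₀([Mg²⁺]_out/[Mg²⁺]_in) with z = +2.
= (61.5/2) · log₁₀(0.790/0.400) = 30.75 · log₁₀(1.975)
= 30.75 · (0.2956) = 9.09 mV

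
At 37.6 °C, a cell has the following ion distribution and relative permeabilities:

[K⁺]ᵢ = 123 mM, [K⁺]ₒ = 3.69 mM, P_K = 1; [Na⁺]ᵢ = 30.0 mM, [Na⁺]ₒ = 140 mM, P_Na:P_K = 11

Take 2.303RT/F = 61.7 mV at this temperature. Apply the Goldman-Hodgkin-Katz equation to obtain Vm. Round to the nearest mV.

Vm = 61.7 · log₁₀[(Σ P·[cation]ₒ + Σ P·[anion]ᵢ) / (Σ P·[cation]ᵢ + Σ P·[anion]ₒ)]
Numerator = 1×3.69 + 11×140 = 1544
Denominator = 1×123 + 11×30.0 = 453
Vm = 61.7 · log₁₀(3.4077) = 61.7 × (0.5325) = 32.85 mV

33 mV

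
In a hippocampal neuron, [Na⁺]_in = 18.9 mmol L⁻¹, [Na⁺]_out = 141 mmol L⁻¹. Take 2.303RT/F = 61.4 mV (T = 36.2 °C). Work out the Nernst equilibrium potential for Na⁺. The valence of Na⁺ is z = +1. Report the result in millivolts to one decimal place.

E = (61.4/z) · log₁₀([Na⁺]_out/[Na⁺]_in) with z = +1.
= (61.4/1) · log₁₀(141/18.9) = 61.40 · log₁₀(7.46)
= 61.40 · (0.8728) = 53.59 mV

53.6 mV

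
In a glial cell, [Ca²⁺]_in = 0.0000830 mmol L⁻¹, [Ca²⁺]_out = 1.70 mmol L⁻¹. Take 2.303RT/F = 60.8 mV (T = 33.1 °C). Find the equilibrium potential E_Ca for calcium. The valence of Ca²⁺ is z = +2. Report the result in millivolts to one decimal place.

E = (60.8/z) · log₁₀([Ca²⁺]_out/[Ca²⁺]_in) with z = +2.
= (60.8/2) · log₁₀(1.70/0.0000830) = 30.40 · log₁₀(2.048e+04)
= 30.40 · (4.3114) = 131.07 mV

131.1 mV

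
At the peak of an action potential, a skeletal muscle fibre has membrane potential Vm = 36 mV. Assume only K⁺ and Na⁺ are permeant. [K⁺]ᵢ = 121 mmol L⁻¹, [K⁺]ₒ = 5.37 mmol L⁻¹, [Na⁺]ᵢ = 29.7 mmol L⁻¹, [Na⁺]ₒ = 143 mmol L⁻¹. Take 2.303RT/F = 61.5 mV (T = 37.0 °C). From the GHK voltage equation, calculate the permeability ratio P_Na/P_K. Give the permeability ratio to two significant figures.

Let α = P_Na/P_K. GHK: Vm = 61.5·log₁₀[(Kₒ + α·Naₒ)/(Kᵢ + α·Naᵢ)].
10^(Vm/61.5) = 10^(36.0/61.5) = 3.8492
So 3.8492·(Kᵢ + α·Naᵢ) = Kₒ + α·Naₒ → α = (3.8492·121.0 − 5.37) / (143.0 − 3.8492·29.7)
α = (465.7 − 5.37) / (143.0 − 114.3) = 460.4/28.68 = 16.05

16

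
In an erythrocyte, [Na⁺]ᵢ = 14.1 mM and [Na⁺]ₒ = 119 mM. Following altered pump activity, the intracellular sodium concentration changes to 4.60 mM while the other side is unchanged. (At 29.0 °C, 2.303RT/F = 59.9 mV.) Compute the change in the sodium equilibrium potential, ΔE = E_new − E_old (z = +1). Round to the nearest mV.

29 mV

E_old = (59.9/1)·log₁₀(119/14.1) = 55.49 mV
E_new = (59.9/1)·log₁₀(119/4.60) = 84.63 mV
ΔE = 84.63 − (55.49) = 29.14 mV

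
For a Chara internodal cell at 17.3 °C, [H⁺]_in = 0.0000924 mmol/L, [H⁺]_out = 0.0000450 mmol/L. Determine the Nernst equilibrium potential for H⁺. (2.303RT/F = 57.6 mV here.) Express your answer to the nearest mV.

-18 mV

E = (57.6/z) · log₁₀([H⁺]_out/[H⁺]_in) with z = +1.
= (57.6/1) · log₁₀(0.0000450/0.0000924) = 57.60 · log₁₀(0.487)
= 57.60 · (-0.3125) = -18.00 mV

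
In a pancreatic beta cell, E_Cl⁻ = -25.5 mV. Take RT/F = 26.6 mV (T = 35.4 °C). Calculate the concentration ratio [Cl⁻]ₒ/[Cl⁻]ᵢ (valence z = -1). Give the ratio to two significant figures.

2.6

ln([out]/[in]) = E·z/(26.6) = -25.5 × -1 / 26.6 = 0.9586
[out]/[in] = e^(0.9586) = 2.608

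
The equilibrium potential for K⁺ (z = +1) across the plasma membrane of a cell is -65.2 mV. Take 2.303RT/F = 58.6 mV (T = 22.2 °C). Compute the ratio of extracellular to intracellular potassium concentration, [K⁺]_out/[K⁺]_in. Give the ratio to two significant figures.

0.077

log₁₀([out]/[in]) = E·z/(58.6) = -65.2 × 1 / 58.6 = -1.1126
[out]/[in] = 10^(-1.1126) = 0.07716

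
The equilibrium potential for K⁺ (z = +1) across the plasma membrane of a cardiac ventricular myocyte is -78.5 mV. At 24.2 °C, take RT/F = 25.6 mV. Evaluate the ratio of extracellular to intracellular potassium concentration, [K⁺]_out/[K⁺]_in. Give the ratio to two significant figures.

ln([out]/[in]) = E·z/(25.6) = -78.5 × 1 / 25.6 = -3.0664
[out]/[in] = e^(-3.0664) = 0.04659

0.047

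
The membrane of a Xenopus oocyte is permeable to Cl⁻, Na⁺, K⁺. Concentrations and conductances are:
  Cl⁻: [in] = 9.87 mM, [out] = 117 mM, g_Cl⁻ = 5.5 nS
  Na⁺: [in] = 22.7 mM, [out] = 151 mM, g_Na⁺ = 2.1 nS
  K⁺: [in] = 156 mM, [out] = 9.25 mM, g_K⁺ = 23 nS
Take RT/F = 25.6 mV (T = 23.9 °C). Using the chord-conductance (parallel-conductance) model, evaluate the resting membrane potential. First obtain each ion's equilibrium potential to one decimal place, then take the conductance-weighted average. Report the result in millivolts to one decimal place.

-62.4 mV

E_Cl⁻ = (25.6/-1)·ln(117/9.87) = -63.3 mV
E_Na⁺ = (25.6/1)·ln(151/22.7) = 48.5 mV
E_K⁺ = (25.6/1)·ln(9.25/156) = -72.3 mV
Vm = (Σ gᵢEᵢ)/(Σ gᵢ) = (5.5·-63.3 + 2.1·48.5 + 23·-72.3) / (5.5 + 2.1 + 23)
= -1909.20 / 30.6 = -62.39 mV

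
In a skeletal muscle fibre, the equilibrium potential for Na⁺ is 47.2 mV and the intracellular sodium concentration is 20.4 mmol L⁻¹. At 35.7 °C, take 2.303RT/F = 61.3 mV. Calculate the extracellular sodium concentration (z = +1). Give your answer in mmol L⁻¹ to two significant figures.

Nernst: E = (61.3/1) · log₁₀([out]/[in]), so log₁₀([out]/[in]) = 47.2 × 1 / 61.3 = 0.7700.
[out]/[in] = 10^(0.7700) = 5.888.
[out] = 5.888 × 20.4 = 120.1 mmol L⁻¹.

120 mmol L⁻¹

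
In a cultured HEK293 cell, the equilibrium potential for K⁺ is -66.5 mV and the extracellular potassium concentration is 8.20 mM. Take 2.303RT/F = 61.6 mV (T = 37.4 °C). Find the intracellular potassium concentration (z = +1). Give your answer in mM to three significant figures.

Nernst: E = (61.6/1) · log₁₀([out]/[in]), so log₁₀([out]/[in]) = -66.5 × 1 / 61.6 = -1.0795.
[out]/[in] = 10^(-1.0795) = 0.08326.
[in] = 8.20 / 0.08326 = 98.48 mM.

98.5 mM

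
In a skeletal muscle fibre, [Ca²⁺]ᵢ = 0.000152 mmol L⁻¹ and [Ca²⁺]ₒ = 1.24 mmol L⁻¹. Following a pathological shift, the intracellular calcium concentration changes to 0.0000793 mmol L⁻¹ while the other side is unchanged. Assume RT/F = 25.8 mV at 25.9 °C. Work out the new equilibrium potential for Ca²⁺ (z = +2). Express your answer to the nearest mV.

After the shift: [Ca²⁺]_out = 1.24, [Ca²⁺]_in = 0.0000793 mmol L⁻¹.
E_new = (25.8/2)·ln(1.24/0.0000793) = 12.90 · (9.6574) = 124.58 mV

125 mV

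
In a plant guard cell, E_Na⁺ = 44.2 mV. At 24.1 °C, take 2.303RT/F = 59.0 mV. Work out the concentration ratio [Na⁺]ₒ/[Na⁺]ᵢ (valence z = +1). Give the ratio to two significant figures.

log₁₀([out]/[in]) = E·z/(59.0) = 44.2 × 1 / 59.0 = 0.7492
[out]/[in] = 10^(0.7492) = 5.612

5.6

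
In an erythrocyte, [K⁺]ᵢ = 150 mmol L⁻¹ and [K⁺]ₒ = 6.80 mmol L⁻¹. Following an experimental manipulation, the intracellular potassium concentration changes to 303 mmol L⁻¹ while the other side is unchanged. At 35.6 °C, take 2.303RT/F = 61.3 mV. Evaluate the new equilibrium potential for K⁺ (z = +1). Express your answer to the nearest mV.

After the shift: [K⁺]_out = 6.80, [K⁺]_in = 303 mmol L⁻¹.
E_new = (61.3/1)·log₁₀(6.80/303) = 61.30 · (-1.6489) = -101.08 mV

-101 mV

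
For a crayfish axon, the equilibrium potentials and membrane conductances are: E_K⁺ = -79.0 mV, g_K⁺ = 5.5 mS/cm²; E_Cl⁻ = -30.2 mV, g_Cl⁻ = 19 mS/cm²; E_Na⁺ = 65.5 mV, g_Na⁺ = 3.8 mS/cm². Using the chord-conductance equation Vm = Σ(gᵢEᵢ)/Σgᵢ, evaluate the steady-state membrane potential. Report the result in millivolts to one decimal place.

Σ gᵢEᵢ = 5.5·(-79.0) + 19·(-30.2) + 3.8·(65.5) = -759.40
Σ gᵢ = 5.5 + 19 + 3.8 = 28.3
Vm = -759.40 / 28.3 = -26.83 mV

-26.8 mV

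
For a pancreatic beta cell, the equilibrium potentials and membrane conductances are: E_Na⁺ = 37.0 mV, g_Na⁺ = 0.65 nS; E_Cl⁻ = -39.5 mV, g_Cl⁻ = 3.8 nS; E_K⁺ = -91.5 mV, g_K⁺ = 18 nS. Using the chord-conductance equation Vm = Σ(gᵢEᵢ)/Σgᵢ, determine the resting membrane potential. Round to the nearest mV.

Σ gᵢEᵢ = 0.65·(37.0) + 3.8·(-39.5) + 18·(-91.5) = -1773.05
Σ gᵢ = 0.65 + 3.8 + 18 = 22.45
Vm = -1773.05 / 22.45 = -78.98 mV

-79 mV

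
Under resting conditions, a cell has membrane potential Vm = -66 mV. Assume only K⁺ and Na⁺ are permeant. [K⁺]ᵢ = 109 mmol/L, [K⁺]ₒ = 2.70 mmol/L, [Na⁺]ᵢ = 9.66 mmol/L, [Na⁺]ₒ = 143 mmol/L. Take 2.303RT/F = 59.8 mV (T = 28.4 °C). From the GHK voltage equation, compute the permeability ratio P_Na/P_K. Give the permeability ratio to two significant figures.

0.041

Let α = P_Na/P_K. GHK: Vm = 59.8·log₁₀[(Kₒ + α·Naₒ)/(Kᵢ + α·Naᵢ)].
10^(Vm/59.8) = 10^(-66.0/59.8) = 0.078763
So 0.078763·(Kᵢ + α·Naᵢ) = Kₒ + α·Naₒ → α = (0.078763·109.0 − 2.7) / (143.0 − 0.078763·9.66)
α = (8.585 − 2.7) / (143.0 − 0.7608) = 5.885/142.2 = 0.04137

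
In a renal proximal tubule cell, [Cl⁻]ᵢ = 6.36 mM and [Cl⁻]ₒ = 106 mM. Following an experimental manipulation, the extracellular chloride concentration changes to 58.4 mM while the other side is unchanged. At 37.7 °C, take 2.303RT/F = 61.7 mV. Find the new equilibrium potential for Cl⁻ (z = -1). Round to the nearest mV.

After the shift: [Cl⁻]_out = 58.4, [Cl⁻]_in = 6.36 mM.
E_new = (61.7/-1)·log₁₀(58.4/6.36) = -61.70 · (0.9630) = -59.41 mV

-59 mV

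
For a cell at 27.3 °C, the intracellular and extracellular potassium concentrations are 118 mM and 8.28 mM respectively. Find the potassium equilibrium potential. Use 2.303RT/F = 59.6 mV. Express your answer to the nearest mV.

E = (59.6/z) · log₁₀([K⁺]_out/[K⁺]_in) with z = +1.
= (59.6/1) · log₁₀(8.28/118) = 59.60 · log₁₀(0.07017)
= 59.60 · (-1.1539) = -68.77 mV

-69 mV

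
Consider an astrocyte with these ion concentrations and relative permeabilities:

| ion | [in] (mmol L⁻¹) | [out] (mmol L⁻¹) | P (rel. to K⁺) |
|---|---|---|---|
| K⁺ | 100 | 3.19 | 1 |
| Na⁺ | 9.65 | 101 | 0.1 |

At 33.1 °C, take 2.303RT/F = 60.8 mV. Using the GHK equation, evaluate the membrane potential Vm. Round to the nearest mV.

Vm = 60.8 · log₁₀[(Σ P·[cation]ₒ + Σ P·[anion]ᵢ) / (Σ P·[cation]ᵢ + Σ P·[anion]ₒ)]
Numerator = 1×3.19 + 0.1×101 = 13.29
Denominator = 1×100 + 0.1×9.65 = 101
Vm = 60.8 · log₁₀(0.13163) = 60.8 × (-0.8806) = -53.54 mV

-54 mV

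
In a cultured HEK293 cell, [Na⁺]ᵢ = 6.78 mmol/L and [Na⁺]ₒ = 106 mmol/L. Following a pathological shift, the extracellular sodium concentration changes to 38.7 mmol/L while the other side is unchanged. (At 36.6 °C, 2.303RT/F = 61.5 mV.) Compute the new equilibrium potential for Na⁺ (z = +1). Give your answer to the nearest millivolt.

After the shift: [Na⁺]_out = 38.7, [Na⁺]_in = 6.78 mmol/L.
E_new = (61.5/1)·log₁₀(38.7/6.78) = 61.50 · (0.7565) = 46.52 mV

47 mV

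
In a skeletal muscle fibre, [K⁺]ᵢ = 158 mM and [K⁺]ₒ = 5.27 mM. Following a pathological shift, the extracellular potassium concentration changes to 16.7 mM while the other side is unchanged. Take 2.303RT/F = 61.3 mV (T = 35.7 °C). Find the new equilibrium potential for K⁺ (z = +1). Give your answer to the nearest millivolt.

-60 mV

After the shift: [K⁺]_out = 16.7, [K⁺]_in = 158 mM.
E_new = (61.3/1)·log₁₀(16.7/158) = 61.30 · (-0.9759) = -59.83 mV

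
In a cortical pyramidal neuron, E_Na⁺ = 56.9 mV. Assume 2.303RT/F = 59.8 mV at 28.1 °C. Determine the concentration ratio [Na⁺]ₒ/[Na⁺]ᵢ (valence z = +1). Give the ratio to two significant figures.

8.9

log₁₀([out]/[in]) = E·z/(59.8) = 56.9 × 1 / 59.8 = 0.9515
[out]/[in] = 10^(0.9515) = 8.943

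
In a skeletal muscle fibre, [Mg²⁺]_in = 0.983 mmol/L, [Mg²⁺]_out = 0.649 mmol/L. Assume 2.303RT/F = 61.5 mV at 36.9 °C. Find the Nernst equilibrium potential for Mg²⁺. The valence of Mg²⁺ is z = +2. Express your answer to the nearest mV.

-6 mV

E = (61.5/z) · log₁₀([Mg²⁺]_out/[Mg²⁺]_in) with z = +2.
= (61.5/2) · log₁₀(0.649/0.983) = 30.75 · log₁₀(0.6602)
= 30.75 · (-0.1803) = -5.54 mV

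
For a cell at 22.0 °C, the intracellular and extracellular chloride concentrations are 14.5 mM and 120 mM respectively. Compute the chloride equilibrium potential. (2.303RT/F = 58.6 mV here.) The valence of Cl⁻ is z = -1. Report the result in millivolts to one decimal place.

E = (58.6/z) · log₁₀([Cl⁻]_out/[Cl⁻]_in) with z = -1.
For an anion, dividing by z = -1 reverses the sign.
= (58.6/-1) · log₁₀(120/14.5) = -58.60 · log₁₀(8.276)
= -58.60 · (0.9178) = -53.78 mV

-53.8 mV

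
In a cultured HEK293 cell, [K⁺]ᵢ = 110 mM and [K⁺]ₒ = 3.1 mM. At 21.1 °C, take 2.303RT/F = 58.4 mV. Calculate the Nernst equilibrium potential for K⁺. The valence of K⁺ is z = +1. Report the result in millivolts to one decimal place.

-90.5 mV

E = (58.4/z) · log₁₀([K⁺]_out/[K⁺]_in) with z = +1.
= (58.4/1) · log₁₀(3.1/110) = 58.40 · log₁₀(0.02818)
= 58.40 · (-1.5500) = -90.52 mV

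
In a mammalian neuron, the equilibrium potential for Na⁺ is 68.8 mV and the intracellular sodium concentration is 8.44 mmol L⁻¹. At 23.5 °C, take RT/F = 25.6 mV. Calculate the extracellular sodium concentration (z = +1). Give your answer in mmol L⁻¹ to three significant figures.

124 mmol L⁻¹

Nernst: E = (25.6/1) · ln([out]/[in]), so ln([out]/[in]) = 68.8 × 1 / 25.6 = 2.6875.
[out]/[in] = e^(2.6875) = 14.69.
[out] = 14.69 × 8.44 = 124 mmol L⁻¹.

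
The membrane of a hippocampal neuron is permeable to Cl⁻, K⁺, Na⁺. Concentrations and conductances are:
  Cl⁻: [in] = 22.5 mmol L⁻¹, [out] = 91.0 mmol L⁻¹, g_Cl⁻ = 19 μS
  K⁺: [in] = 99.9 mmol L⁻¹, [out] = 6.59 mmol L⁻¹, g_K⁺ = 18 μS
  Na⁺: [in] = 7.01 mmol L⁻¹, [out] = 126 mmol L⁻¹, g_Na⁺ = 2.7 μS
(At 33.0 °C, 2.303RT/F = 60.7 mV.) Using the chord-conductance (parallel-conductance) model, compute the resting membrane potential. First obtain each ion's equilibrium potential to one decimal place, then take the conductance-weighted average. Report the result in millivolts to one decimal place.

E_Cl⁻ = (60.7/-1)·log₁₀(91.0/22.5) = -36.8 mV
E_K⁺ = (60.7/1)·log₁₀(6.59/99.9) = -71.7 mV
E_Na⁺ = (60.7/1)·log₁₀(126/7.01) = 76.2 mV
Vm = (Σ gᵢEᵢ)/(Σ gᵢ) = (19·-36.8 + 18·-71.7 + 2.7·76.2) / (19 + 18 + 2.7)
= -1784.06 / 39.7 = -44.94 mV

-44.9 mV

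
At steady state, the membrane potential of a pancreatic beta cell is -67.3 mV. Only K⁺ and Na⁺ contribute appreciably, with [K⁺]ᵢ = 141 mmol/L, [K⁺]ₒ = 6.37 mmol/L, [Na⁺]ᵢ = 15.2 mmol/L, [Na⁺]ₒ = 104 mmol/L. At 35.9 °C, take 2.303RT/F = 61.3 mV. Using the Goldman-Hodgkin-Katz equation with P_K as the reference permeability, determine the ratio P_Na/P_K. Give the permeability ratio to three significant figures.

0.0475

Let α = P_Na/P_K. GHK: Vm = 61.3·log₁₀[(Kₒ + α·Naₒ)/(Kᵢ + α·Naᵢ)].
10^(Vm/61.3) = 10^(-67.3/61.3) = 0.079822
So 0.079822·(Kᵢ + α·Naᵢ) = Kₒ + α·Naₒ → α = (0.079822·141.0 − 6.37) / (104.0 − 0.079822·15.2)
α = (11.25 − 6.37) / (104.0 − 1.213) = 4.885/102.8 = 0.04752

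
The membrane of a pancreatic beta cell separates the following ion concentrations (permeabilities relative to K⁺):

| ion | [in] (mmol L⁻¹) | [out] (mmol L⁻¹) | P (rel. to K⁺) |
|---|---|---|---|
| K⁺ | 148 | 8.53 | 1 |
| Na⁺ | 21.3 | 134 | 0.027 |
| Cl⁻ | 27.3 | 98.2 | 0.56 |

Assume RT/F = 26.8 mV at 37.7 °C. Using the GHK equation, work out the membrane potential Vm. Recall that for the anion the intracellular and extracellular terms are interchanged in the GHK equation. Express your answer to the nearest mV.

Vm = 26.8 · ln[(Σ P·[cation]ₒ + Σ P·[anion]ᵢ) / (Σ P·[cation]ᵢ + Σ P·[anion]ₒ)]
Numerator = 1×8.53 + 0.027×134 + 0.56×27.3 = 27.44
Denominator = 1×148 + 0.027×21.3 + 0.56×98.2 = 203.6
Vm = 26.8 · ln(0.13478) = 26.8 × (-2.0041) = -53.71 mV

-54 mV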